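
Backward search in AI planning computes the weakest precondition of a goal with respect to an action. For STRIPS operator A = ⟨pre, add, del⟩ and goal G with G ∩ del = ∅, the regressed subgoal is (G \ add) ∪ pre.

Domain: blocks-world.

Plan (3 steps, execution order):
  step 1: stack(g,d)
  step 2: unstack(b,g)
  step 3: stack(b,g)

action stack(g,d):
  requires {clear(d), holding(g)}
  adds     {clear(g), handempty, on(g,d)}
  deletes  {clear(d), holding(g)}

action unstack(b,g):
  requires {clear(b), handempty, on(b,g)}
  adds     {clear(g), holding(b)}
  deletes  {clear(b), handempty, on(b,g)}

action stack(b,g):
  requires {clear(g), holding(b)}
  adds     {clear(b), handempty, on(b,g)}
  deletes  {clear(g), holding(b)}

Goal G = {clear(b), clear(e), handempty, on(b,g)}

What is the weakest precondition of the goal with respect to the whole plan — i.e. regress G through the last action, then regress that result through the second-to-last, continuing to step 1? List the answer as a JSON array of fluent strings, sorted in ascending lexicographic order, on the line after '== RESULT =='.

Regress step by step:
  through step 3 (stack(b,g)): drop {clear(b), handempty, on(b,g)}, keep {clear(e)}, require {clear(g), holding(b)}
    → {clear(e), clear(g), holding(b)}
  through step 2 (unstack(b,g)): drop {clear(g), holding(b)}, keep {clear(e)}, require {clear(b), handempty, on(b,g)}
    → {clear(b), clear(e), handempty, on(b,g)}
  through step 1 (stack(g,d)): drop {handempty}, keep {clear(b), clear(e), on(b,g)}, require {clear(d), holding(g)}
    → {clear(b), clear(d), clear(e), holding(g), on(b,g)}

== RESULT ==
["clear(b)", "clear(d)", "clear(e)", "holding(g)", "on(b,g)"]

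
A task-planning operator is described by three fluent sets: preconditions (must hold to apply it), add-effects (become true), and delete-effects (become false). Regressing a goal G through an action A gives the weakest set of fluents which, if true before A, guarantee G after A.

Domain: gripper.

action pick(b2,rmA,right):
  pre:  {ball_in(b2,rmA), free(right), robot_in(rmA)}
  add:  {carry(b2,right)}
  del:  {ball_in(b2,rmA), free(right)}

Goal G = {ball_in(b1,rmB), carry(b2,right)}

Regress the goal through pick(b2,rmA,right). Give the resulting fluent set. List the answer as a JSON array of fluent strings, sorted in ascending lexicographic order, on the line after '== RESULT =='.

Regress:
  G ∩ del = {}  (empty — regression defined)
  G \ add = {ball_in(b1,rmB), carry(b2,right)} \ {carry(b2,right)} = {ball_in(b1,rmB)}
  ∪ pre   = {ball_in(b1,rmB)} ∪ {ball_in(b2,rmA), free(right), robot_in(rmA)}
          = {ball_in(b1,rmB), ball_in(b2,rmA), free(right), robot_in(rmA)}

== RESULT ==
["ball_in(b1,rmB)", "ball_in(b2,rmA)", "free(right)", "robot_in(rmA)"]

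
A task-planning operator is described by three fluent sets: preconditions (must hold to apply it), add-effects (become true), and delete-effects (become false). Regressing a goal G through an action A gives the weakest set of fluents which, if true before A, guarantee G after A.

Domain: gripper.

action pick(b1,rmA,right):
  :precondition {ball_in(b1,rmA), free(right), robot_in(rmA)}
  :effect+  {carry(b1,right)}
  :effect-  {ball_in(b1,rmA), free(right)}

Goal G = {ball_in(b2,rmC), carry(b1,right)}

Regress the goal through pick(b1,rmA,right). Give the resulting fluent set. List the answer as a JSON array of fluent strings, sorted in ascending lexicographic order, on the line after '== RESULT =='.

Compute (G \ add) ∪ pre:
  G ∩ del = {}  (empty — regression defined)
  G \ add = {ball_in(b2,rmC), carry(b1,right)} \ {carry(b1,right)} = {ball_in(b2,rmC)}
  ∪ pre   = {ball_in(b2,rmC)} ∪ {ball_in(b1,rmA), free(right), robot_in(rmA)}
          = {ball_in(b1,rmA), ball_in(b2,rmC), free(right), robot_in(rmA)}

== RESULT ==
["ball_in(b1,rmA)", "ball_in(b2,rmC)", "free(right)", "robot_in(rmA)"]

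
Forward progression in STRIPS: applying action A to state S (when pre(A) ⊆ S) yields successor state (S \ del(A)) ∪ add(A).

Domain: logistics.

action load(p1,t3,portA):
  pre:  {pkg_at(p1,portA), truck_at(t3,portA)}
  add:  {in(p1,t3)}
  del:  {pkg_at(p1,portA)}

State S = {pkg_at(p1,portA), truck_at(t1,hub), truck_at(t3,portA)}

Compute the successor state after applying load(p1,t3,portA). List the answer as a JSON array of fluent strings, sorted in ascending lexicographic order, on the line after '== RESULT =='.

Progress:
  pre ⊆ S: {pkg_at(p1,portA), truck_at(t3,portA)} ⊆ S  — applicable
  S \ del = {truck_at(t1,hub), truck_at(t3,portA)}
  ∪ add   = {in(p1,t3), truck_at(t1,hub), truck_at(t3,portA)}

== RESULT ==
["in(p1,t3)", "truck_at(t1,hub)", "truck_at(t3,portA)"]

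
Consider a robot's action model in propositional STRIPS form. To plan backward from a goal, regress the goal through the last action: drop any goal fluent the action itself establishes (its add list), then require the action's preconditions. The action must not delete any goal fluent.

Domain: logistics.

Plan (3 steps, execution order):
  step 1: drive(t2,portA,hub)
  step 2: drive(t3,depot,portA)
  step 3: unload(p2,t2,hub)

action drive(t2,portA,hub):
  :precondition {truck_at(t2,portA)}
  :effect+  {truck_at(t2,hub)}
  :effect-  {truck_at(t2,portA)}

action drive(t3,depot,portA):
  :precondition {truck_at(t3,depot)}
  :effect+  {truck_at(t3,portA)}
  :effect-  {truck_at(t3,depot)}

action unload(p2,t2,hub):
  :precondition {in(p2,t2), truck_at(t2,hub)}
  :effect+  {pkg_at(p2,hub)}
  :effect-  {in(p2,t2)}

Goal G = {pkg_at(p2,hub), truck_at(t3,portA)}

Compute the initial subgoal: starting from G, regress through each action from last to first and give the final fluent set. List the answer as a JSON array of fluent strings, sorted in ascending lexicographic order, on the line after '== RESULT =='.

Regress step by step:
  through step 3 (unload(p2,t2,hub)): drop {pkg_at(p2,hub)}, keep {truck_at(t3,portA)}, require {in(p2,t2), truck_at(t2,hub)}
    → {in(p2,t2), truck_at(t2,hub), truck_at(t3,portA)}
  through step 2 (drive(t3,depot,portA)): drop {truck_at(t3,portA)}, keep {in(p2,t2), truck_at(t2,hub)}, require {truck_at(t3,depot)}
    → {in(p2,t2), truck_at(t2,hub), truck_at(t3,depot)}
  through step 1 (drive(t2,portA,hub)): drop {truck_at(t2,hub)}, keep {in(p2,t2), truck_at(t3,depot)}, require {truck_at(t2,portA)}
    → {in(p2,t2), truck_at(t2,portA), truck_at(t3,depot)}

== RESULT ==
["in(p2,t2)", "truck_at(t2,portA)", "truck_at(t3,depot)"]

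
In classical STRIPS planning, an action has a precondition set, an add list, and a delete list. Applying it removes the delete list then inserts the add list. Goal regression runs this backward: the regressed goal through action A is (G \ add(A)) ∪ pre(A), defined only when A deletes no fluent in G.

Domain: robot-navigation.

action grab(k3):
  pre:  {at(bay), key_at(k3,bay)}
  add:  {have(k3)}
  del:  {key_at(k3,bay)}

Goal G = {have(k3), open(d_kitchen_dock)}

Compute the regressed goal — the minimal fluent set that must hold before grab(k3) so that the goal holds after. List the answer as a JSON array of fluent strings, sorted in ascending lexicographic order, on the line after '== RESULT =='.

Regress:
  G ∩ del = {}  (empty — regression defined)
  G \ add = {have(k3), open(d_kitchen_dock)} \ {have(k3)} = {open(d_kitchen_dock)}
  ∪ pre   = {open(d_kitchen_dock)} ∪ {at(bay), key_at(k3,bay)}
          = {at(bay), key_at(k3,bay), open(d_kitchen_dock)}

== RESULT ==
["at(bay)", "key_at(k3,bay)", "open(d_kitchen_dock)"]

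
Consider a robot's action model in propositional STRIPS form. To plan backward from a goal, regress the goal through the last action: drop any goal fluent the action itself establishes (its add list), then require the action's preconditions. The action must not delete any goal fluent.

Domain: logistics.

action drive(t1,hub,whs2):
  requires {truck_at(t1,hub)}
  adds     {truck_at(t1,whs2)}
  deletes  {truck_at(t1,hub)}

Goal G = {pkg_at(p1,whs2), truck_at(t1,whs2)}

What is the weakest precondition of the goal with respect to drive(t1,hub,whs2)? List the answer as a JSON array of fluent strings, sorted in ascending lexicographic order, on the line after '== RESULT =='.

Compute (G \ add) ∪ pre:
  G ∩ del = {}  (empty — regression defined)
  G \ add = {pkg_at(p1,whs2), truck_at(t1,whs2)} \ {truck_at(t1,whs2)} = {pkg_at(p1,whs2)}
  ∪ pre   = {pkg_at(p1,whs2)} ∪ {truck_at(t1,hub)}
          = {pkg_at(p1,whs2), truck_at(t1,hub)}

== RESULT ==
["pkg_at(p1,whs2)", "truck_at(t1,hub)"]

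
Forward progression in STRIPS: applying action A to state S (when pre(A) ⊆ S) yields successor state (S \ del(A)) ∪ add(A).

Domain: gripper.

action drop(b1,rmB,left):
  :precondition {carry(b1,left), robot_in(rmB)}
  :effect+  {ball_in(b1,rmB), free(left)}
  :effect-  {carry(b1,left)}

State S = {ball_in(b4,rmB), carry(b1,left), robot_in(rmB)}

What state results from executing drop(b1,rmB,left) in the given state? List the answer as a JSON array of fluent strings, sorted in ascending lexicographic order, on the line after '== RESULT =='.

Progress:
  pre ⊆ S: {carry(b1,left), robot_in(rmB)} ⊆ S  — applicable
  S \ del = {ball_in(b4,rmB), robot_in(rmB)}
  ∪ add   = {ball_in(b1,rmB), ball_in(b4,rmB), free(left), robot_in(rmB)}

== RESULT ==
["ball_in(b1,rmB)", "ball_in(b4,rmB)", "free(left)", "robot_in(rmB)"]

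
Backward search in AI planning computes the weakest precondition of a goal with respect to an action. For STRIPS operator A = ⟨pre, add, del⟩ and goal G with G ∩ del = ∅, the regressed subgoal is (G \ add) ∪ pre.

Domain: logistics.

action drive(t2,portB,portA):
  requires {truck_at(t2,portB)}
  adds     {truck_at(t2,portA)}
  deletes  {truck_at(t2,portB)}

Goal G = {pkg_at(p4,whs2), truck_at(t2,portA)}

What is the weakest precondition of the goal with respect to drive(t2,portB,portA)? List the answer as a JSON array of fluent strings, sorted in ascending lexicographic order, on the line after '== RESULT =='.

Compute (G \ add) ∪ pre:
  G ∩ del = {}  (empty — regression defined)
  G \ add = {pkg_at(p4,whs2), truck_at(t2,portA)} \ {truck_at(t2,portA)} = {pkg_at(p4,whs2)}
  ∪ pre   = {pkg_at(p4,whs2)} ∪ {truck_at(t2,portB)}
          = {pkg_at(p4,whs2), truck_at(t2,portB)}

== RESULT ==
["pkg_at(p4,whs2)", "truck_at(t2,portB)"]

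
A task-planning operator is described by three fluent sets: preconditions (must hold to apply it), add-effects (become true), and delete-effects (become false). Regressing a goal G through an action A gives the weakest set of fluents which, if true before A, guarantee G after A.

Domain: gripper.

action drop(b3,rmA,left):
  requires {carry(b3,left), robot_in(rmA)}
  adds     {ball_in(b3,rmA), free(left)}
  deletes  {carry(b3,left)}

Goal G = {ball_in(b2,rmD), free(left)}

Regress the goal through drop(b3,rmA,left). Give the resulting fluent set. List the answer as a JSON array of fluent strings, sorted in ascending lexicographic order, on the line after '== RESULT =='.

Regress:
  G ∩ del = {}  (empty — regression defined)
  G \ add = {ball_in(b2,rmD), free(left)} \ {ball_in(b3,rmA), free(left)} = {ball_in(b2,rmD)}
  ∪ pre   = {ball_in(b2,rmD)} ∪ {carry(b3,left), robot_in(rmA)}
          = {ball_in(b2,rmD), carry(b3,left), robot_in(rmA)}

== RESULT ==
["ball_in(b2,rmD)", "carry(b3,left)", "robot_in(rmA)"]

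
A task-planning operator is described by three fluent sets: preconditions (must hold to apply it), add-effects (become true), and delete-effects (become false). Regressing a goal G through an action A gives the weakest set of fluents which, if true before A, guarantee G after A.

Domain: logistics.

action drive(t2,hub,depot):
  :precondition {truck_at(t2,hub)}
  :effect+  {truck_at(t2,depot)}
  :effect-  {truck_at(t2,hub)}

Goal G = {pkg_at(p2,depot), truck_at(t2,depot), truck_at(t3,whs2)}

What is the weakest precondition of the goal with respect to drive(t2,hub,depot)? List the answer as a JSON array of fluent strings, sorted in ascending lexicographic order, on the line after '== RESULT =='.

Compute (G \ add) ∪ pre:
  G ∩ del = {}  (empty — regression defined)
  G \ add = {pkg_at(p2,depot), truck_at(t2,depot), truck_at(t3,whs2)} \ {truck_at(t2,depot)} = {pkg_at(p2,depot), truck_at(t3,whs2)}
  ∪ pre   = {pkg_at(p2,depot), truck_at(t3,whs2)} ∪ {truck_at(t2,hub)}
          = {pkg_at(p2,depot), truck_at(t2,hub), truck_at(t3,whs2)}

== RESULT ==
["pkg_at(p2,depot)", "truck_at(t2,hub)", "truck_at(t3,whs2)"]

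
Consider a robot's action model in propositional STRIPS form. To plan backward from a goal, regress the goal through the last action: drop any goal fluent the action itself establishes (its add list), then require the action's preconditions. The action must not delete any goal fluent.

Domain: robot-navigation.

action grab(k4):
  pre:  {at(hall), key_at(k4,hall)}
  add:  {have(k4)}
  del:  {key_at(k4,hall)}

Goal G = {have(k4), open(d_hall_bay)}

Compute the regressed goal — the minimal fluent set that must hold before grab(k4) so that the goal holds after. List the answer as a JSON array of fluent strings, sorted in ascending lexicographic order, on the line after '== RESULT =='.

Compute (G \ add) ∪ pre:
  G ∩ del = {}  (empty — regression defined)
  G \ add = {have(k4), open(d_hall_bay)} \ {have(k4)} = {open(d_hall_bay)}
  ∪ pre   = {open(d_hall_bay)} ∪ {at(hall), key_at(k4,hall)}
          = {at(hall), key_at(k4,hall), open(d_hall_bay)}

== RESULT ==
["at(hall)", "key_at(k4,hall)", "open(d_hall_bay)"]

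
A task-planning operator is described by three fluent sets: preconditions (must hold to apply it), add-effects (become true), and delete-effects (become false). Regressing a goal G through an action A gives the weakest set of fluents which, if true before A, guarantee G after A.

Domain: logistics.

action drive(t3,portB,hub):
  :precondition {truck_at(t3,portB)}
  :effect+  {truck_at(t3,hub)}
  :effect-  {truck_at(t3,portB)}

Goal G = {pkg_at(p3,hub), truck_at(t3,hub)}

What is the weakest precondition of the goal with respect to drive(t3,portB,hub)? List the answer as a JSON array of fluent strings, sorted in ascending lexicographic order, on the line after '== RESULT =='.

Compute (G \ add) ∪ pre:
  G ∩ del = {}  (empty — regression defined)
  G \ add = {pkg_at(p3,hub), truck_at(t3,hub)} \ {truck_at(t3,hub)} = {pkg_at(p3,hub)}
  ∪ pre   = {pkg_at(p3,hub)} ∪ {truck_at(t3,portB)}
          = {pkg_at(p3,hub), truck_at(t3,portB)}

== RESULT ==
["pkg_at(p3,hub)", "truck_at(t3,portB)"]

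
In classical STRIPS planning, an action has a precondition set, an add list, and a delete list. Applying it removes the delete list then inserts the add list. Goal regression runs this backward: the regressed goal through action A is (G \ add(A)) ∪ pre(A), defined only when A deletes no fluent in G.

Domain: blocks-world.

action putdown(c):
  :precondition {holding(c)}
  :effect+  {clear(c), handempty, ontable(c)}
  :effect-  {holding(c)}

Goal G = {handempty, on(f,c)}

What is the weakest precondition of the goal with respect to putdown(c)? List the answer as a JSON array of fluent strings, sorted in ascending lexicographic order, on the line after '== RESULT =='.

Compute (G \ add) ∪ pre:
  G ∩ del = {}  (empty — regression defined)
  G \ add = {handempty, on(f,c)} \ {clear(c), handempty, ontable(c)} = {on(f,c)}
  ∪ pre   = {on(f,c)} ∪ {holding(c)}
          = {holding(c), on(f,c)}

== RESULT ==
["holding(c)", "on(f,c)"]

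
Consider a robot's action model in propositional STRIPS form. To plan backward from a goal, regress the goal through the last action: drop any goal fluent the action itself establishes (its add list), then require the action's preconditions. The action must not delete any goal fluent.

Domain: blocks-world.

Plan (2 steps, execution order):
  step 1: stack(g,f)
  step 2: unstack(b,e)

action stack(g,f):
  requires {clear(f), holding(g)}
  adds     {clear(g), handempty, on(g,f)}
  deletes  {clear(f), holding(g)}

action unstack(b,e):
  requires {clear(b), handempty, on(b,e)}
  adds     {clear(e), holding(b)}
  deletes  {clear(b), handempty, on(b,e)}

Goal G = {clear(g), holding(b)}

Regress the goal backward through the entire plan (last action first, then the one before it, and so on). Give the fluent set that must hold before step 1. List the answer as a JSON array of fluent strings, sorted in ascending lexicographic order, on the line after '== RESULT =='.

Work backward from the goal:
  through step 2 (unstack(b,e)): drop {holding(b)}, keep {clear(g)}, require {clear(b), handempty, on(b,e)}
    → {clear(b), clear(g), handempty, on(b,e)}
  through step 1 (stack(g,f)): drop {clear(g), handempty}, keep {clear(b), on(b,e)}, require {clear(f), holding(g)}
    → {clear(b), clear(f), holding(g), on(b,e)}

== RESULT ==
["clear(b)", "clear(f)", "holding(g)", "on(b,e)"]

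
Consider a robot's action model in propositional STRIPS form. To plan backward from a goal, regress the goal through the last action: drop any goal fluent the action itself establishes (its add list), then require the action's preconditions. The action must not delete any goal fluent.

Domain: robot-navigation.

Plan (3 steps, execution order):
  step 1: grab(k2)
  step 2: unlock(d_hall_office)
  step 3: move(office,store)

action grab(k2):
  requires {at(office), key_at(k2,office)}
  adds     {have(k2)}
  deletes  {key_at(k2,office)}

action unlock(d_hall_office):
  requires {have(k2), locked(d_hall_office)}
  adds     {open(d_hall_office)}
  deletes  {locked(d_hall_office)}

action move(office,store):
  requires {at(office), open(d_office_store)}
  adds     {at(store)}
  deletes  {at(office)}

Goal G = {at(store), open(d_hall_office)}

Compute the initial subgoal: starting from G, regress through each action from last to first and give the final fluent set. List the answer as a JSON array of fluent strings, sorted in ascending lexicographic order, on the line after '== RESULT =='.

Work backward from the goal:
  through step 3 (move(office,store)): drop {at(store)}, keep {open(d_hall_office)}, require {at(office), open(d_office_store)}
    → {at(office), open(d_hall_office), open(d_office_store)}
  through step 2 (unlock(d_hall_office)): drop {open(d_hall_office)}, keep {at(office), open(d_office_store)}, require {have(k2), locked(d_hall_office)}
    → {at(office), have(k2), locked(d_hall_office), open(d_office_store)}
  through step 1 (grab(k2)): drop {have(k2)}, keep {at(office), locked(d_hall_office), open(d_office_store)}, require {at(office), key_at(k2,office)}
    → {at(office), key_at(k2,office), locked(d_hall_office), open(d_office_store)}

== RESULT ==
["at(office)", "key_at(k2,office)", "locked(d_hall_office)", "open(d_office_store)"]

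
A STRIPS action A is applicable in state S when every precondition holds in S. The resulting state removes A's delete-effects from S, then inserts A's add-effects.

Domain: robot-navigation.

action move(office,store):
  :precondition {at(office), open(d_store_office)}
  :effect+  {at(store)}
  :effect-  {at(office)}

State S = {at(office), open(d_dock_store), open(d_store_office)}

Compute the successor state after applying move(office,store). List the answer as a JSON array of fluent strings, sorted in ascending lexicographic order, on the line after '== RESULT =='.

Compute (S \ del) ∪ add:
  pre ⊆ S: {at(office), open(d_store_office)} ⊆ S  — applicable
  S \ del = {open(d_dock_store), open(d_store_office)}
  ∪ add   = {at(store), open(d_dock_store), open(d_store_office)}

== RESULT ==
["at(store)", "open(d_dock_store)", "open(d_store_office)"]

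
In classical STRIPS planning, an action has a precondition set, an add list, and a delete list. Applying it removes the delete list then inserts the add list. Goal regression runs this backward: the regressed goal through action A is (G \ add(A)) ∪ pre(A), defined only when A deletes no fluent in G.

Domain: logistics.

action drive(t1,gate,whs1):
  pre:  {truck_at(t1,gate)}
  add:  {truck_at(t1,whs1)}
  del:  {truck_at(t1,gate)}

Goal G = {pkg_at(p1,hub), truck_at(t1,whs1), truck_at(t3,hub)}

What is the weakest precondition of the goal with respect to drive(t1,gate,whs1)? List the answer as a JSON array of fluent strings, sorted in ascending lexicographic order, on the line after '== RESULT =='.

Compute (G \ add) ∪ pre:
  G ∩ del = {}  (empty — regression defined)
  G \ add = {pkg_at(p1,hub), truck_at(t1,whs1), truck_at(t3,hub)} \ {truck_at(t1,whs1)} = {pkg_at(p1,hub), truck_at(t3,hub)}
  ∪ pre   = {pkg_at(p1,hub), truck_at(t3,hub)} ∪ {truck_at(t1,gate)}
          = {pkg_at(p1,hub), truck_at(t1,gate), truck_at(t3,hub)}

== RESULT ==
["pkg_at(p1,hub)", "truck_at(t1,gate)", "truck_at(t3,hub)"]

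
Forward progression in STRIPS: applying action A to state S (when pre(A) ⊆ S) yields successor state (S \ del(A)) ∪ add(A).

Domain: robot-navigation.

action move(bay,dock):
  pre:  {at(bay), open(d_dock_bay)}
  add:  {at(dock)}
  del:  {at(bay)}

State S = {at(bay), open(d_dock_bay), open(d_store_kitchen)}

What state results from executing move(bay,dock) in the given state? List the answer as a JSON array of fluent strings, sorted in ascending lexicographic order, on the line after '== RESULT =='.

Compute (S \ del) ∪ add:
  pre ⊆ S: {at(bay), open(d_dock_bay)} ⊆ S  — applicable
  S \ del = {open(d_dock_bay), open(d_store_kitchen)}
  ∪ add   = {at(dock), open(d_dock_bay), open(d_store_kitchen)}

== RESULT ==
["at(dock)", "open(d_dock_bay)", "open(d_store_kitchen)"]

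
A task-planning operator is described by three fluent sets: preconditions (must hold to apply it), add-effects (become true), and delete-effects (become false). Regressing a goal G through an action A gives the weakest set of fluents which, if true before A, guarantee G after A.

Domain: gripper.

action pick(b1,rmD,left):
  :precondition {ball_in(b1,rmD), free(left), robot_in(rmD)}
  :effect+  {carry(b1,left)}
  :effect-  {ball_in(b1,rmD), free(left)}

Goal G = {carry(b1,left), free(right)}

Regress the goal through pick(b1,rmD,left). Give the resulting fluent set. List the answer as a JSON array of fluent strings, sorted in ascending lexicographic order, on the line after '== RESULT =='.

Regress:
  G ∩ del = {}  (empty — regression defined)
  G \ add = {carry(b1,left), free(right)} \ {carry(b1,left)} = {free(right)}
  ∪ pre   = {free(right)} ∪ {ball_in(b1,rmD), free(left), robot_in(rmD)}
          = {ball_in(b1,rmD), free(left), free(right), robot_in(rmD)}

== RESULT ==
["ball_in(b1,rmD)", "free(left)", "free(right)", "robot_in(rmD)"]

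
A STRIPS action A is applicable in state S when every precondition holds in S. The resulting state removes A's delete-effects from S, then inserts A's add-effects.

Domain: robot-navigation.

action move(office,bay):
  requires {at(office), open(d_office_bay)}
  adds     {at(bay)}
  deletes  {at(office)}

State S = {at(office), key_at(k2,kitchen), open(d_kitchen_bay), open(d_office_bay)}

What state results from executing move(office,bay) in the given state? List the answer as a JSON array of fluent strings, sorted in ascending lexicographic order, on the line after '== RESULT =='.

Progress:
  pre ⊆ S: {at(office), open(d_office_bay)} ⊆ S  — applicable
  S \ del = {key_at(k2,kitchen), open(d_kitchen_bay), open(d_office_bay)}
  ∪ add   = {at(bay), key_at(k2,kitchen), open(d_kitchen_bay), open(d_office_bay)}

== RESULT ==
["at(bay)", "key_at(k2,kitchen)", "open(d_kitchen_bay)", "open(d_office_bay)"]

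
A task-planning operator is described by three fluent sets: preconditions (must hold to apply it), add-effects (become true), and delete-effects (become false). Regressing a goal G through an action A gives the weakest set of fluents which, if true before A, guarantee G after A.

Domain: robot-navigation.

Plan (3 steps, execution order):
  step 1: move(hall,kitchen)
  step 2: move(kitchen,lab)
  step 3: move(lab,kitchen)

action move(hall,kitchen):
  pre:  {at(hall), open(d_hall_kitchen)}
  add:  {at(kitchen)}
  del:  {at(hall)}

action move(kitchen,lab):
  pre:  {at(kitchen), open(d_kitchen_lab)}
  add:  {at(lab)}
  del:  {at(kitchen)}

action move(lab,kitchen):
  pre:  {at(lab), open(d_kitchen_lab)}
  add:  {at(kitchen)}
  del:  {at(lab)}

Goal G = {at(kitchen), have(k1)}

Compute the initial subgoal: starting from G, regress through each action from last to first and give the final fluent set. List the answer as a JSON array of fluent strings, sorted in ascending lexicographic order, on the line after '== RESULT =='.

Regress step by step:
  through step 3 (move(lab,kitchen)): drop {at(kitchen)}, keep {have(k1)}, require {at(lab), open(d_kitchen_lab)}
    → {at(lab), have(k1), open(d_kitchen_lab)}
  through step 2 (move(kitchen,lab)): drop {at(lab)}, keep {have(k1), open(d_kitchen_lab)}, require {at(kitchen), open(d_kitchen_lab)}
    → {at(kitchen), have(k1), open(d_kitchen_lab)}
  through step 1 (move(hall,kitchen)): drop {at(kitchen)}, keep {have(k1), open(d_kitchen_lab)}, require {at(hall), open(d_hall_kitchen)}
    → {at(hall), have(k1), open(d_hall_kitchen), open(d_kitchen_lab)}

== RESULT ==
["at(hall)", "have(k1)", "open(d_hall_kitchen)", "open(d_kitchen_lab)"]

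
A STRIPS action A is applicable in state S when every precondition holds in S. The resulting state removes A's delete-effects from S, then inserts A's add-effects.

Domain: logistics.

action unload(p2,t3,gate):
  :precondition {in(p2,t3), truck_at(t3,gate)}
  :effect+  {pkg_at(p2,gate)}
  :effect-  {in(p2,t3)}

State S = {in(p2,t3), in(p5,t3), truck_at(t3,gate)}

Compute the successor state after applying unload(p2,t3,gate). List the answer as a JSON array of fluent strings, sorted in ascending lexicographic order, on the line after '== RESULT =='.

Progress:
  pre ⊆ S: {in(p2,t3), truck_at(t3,gate)} ⊆ S  — applicable
  S \ del = {in(p5,t3), truck_at(t3,gate)}
  ∪ add   = {in(p5,t3), pkg_at(p2,gate), truck_at(t3,gate)}

== RESULT ==
["in(p5,t3)", "pkg_at(p2,gate)", "truck_at(t3,gate)"]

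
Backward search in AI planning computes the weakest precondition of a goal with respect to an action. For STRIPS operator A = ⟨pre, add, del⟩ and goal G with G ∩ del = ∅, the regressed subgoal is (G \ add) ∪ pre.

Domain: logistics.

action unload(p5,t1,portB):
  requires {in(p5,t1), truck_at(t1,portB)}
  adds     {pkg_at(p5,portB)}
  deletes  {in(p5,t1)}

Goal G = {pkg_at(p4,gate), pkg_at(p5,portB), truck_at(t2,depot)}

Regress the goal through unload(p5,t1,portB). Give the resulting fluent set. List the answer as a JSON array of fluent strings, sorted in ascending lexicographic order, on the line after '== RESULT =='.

Compute (G \ add) ∪ pre:
  G ∩ del = {}  (empty — regression defined)
  G \ add = {pkg_at(p4,gate), pkg_at(p5,portB), truck_at(t2,depot)} \ {pkg_at(p5,portB)} = {pkg_at(p4,gate), truck_at(t2,depot)}
  ∪ pre   = {pkg_at(p4,gate), truck_at(t2,depot)} ∪ {in(p5,t1), truck_at(t1,portB)}
          = {in(p5,t1), pkg_at(p4,gate), truck_at(t1,portB), truck_at(t2,depot)}

== RESULT ==
["in(p5,t1)", "pkg_at(p4,gate)", "truck_at(t1,portB)", "truck_at(t2,depot)"]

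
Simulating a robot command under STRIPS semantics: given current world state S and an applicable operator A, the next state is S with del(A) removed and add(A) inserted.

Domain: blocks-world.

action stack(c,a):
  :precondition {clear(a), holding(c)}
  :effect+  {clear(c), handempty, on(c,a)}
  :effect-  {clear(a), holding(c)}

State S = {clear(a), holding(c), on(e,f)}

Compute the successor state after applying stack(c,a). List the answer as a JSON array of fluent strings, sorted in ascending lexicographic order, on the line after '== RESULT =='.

Progress:
  pre ⊆ S: {clear(a), holding(c)} ⊆ S  — applicable
  S \ del = {on(e,f)}
  ∪ add   = {clear(c), handempty, on(c,a), on(e,f)}

== RESULT ==
["clear(c)", "handempty", "on(c,a)", "on(e,f)"]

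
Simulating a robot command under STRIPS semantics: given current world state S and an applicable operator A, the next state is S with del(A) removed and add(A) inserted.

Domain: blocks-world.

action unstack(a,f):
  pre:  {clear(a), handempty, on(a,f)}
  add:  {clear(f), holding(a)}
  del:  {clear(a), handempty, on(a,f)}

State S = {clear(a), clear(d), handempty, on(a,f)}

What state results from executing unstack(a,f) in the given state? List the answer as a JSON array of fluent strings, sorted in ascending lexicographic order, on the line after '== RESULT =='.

Compute (S \ del) ∪ add:
  pre ⊆ S: {clear(a), handempty, on(a,f)} ⊆ S  — applicable
  S \ del = {clear(d)}
  ∪ add   = {clear(d), clear(f), holding(a)}

== RESULT ==
["clear(d)", "clear(f)", "holding(a)"]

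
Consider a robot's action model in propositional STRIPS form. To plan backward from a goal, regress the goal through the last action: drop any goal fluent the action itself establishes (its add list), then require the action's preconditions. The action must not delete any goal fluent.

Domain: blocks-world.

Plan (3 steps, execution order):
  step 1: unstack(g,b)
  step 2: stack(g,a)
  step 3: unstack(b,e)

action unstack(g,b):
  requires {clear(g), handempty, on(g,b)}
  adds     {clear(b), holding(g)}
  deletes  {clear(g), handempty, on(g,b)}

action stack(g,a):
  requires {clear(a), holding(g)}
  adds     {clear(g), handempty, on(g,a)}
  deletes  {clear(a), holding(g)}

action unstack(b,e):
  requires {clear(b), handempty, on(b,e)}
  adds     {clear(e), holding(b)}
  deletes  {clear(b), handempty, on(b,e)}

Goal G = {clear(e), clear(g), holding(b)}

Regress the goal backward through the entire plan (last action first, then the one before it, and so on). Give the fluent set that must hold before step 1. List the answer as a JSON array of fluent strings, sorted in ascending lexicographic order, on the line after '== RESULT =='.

Work backward from the goal:
  through step 3 (unstack(b,e)): drop {clear(e), holding(b)}, keep {clear(g)}, require {clear(b), handempty, on(b,e)}
    → {clear(b), clear(g), handempty, on(b,e)}
  through step 2 (stack(g,a)): drop {clear(g), handempty}, keep {clear(b), on(b,e)}, require {clear(a), holding(g)}
    → {clear(a), clear(b), holding(g), on(b,e)}
  through step 1 (unstack(g,b)): drop {clear(b), holding(g)}, keep {clear(a), on(b,e)}, require {clear(g), handempty, on(g,b)}
    → {clear(a), clear(g), handempty, on(b,e), on(g,b)}

== RESULT ==
["clear(a)", "clear(g)", "handempty", "on(b,e)", "on(g,b)"]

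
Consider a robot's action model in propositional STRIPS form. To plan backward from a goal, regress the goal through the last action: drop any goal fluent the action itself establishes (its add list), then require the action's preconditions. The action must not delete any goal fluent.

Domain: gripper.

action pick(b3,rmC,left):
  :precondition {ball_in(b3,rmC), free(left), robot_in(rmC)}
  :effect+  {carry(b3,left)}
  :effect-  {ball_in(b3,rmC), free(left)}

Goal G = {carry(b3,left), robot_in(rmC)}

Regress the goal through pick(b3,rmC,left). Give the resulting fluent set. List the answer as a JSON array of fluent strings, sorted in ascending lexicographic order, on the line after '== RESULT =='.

Regress:
  G ∩ del = {}  (empty — regression defined)
  G \ add = {carry(b3,left), robot_in(rmC)} \ {carry(b3,left)} = {robot_in(rmC)}
  ∪ pre   = {robot_in(rmC)} ∪ {ball_in(b3,rmC), free(left), robot_in(rmC)}
          = {ball_in(b3,rmC), free(left), robot_in(rmC)}

== RESULT ==
["ball_in(b3,rmC)", "free(left)", "robot_in(rmC)"]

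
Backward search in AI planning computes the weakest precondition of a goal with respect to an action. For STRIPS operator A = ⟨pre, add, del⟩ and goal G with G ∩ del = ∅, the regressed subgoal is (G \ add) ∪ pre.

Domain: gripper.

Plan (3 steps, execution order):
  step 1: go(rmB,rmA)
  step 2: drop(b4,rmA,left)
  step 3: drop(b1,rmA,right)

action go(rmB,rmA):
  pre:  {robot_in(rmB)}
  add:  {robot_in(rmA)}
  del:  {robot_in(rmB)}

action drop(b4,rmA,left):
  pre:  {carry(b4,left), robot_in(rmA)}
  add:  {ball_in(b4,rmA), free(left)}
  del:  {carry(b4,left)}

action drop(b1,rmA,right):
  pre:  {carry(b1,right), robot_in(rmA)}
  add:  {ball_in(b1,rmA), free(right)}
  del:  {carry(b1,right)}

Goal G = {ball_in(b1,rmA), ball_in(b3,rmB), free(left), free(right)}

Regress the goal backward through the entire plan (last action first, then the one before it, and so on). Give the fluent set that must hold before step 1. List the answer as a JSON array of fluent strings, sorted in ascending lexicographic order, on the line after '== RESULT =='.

Work backward from the goal:
  through step 3 (drop(b1,rmA,right)): drop {ball_in(b1,rmA), free(right)}, keep {ball_in(b3,rmB), free(left)}, require {carry(b1,right), robot_in(rmA)}
    → {ball_in(b3,rmB), carry(b1,right), free(left), robot_in(rmA)}
  through step 2 (drop(b4,rmA,left)): drop {free(left)}, keep {ball_in(b3,rmB), carry(b1,right), robot_in(rmA)}, require {carry(b4,left), robot_in(rmA)}
    → {ball_in(b3,rmB), carry(b1,right), carry(b4,left), robot_in(rmA)}
  through step 1 (go(rmB,rmA)): drop {robot_in(rmA)}, keep {ball_in(b3,rmB), carry(b1,right), carry(b4,left)}, require {robot_in(rmB)}
    → {ball_in(b3,rmB), carry(b1,right), carry(b4,left), robot_in(rmB)}

== RESULT ==
["ball_in(b3,rmB)", "carry(b1,right)", "carry(b4,left)", "robot_in(rmB)"]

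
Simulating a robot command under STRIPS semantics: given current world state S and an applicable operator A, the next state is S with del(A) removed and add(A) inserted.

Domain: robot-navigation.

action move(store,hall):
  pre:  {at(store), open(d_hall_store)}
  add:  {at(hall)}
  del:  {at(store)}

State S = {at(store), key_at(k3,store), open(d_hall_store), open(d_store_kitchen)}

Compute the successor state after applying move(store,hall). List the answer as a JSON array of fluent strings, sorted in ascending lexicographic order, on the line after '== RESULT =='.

Progress:
  pre ⊆ S: {at(store), open(d_hall_store)} ⊆ S  — applicable
  S \ del = {key_at(k3,store), open(d_hall_store), open(d_store_kitchen)}
  ∪ add   = {at(hall), key_at(k3,store), open(d_hall_store), open(d_store_kitchen)}

== RESULT ==
["at(hall)", "key_at(k3,store)", "open(d_hall_store)", "open(d_store_kitchen)"]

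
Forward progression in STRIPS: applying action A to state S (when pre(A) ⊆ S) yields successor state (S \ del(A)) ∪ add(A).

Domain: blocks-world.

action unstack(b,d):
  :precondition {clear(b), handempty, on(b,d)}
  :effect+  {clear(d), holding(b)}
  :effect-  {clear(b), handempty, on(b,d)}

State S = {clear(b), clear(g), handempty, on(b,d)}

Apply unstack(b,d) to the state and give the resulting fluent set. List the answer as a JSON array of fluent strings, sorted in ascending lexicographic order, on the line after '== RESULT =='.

Progress:
  pre ⊆ S: {clear(b), handempty, on(b,d)} ⊆ S  — applicable
  S \ del = {clear(g)}
  ∪ add   = {clear(d), clear(g), holding(b)}

== RESULT ==
["clear(d)", "clear(g)", "holding(b)"]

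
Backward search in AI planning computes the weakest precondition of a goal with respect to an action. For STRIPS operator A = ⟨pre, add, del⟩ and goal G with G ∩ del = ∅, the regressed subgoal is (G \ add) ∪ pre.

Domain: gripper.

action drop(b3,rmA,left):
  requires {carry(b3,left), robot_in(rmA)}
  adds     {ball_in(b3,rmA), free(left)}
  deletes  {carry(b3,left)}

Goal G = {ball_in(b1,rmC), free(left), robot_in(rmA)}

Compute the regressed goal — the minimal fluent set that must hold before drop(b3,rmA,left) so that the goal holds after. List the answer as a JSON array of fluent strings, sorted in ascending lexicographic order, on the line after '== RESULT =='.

Regress:
  G ∩ del = {}  (empty — regression defined)
  G \ add = {ball_in(b1,rmC), free(left), robot_in(rmA)} \ {ball_in(b3,rmA), free(left)} = {ball_in(b1,rmC), robot_in(rmA)}
  ∪ pre   = {ball_in(b1,rmC), robot_in(rmA)} ∪ {carry(b3,left), robot_in(rmA)}
          = {ball_in(b1,rmC), carry(b3,left), robot_in(rmA)}

== RESULT ==
["ball_in(b1,rmC)", "carry(b3,left)", "robot_in(rmA)"]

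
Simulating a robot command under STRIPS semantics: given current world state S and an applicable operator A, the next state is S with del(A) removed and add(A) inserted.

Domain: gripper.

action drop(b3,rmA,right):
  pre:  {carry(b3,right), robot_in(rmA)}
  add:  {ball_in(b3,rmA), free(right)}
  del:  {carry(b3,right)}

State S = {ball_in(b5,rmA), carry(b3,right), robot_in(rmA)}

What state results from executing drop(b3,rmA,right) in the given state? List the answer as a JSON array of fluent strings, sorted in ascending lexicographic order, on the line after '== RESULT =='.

Compute (S \ del) ∪ add:
  pre ⊆ S: {carry(b3,right), robot_in(rmA)} ⊆ S  — applicable
  S \ del = {ball_in(b5,rmA), robot_in(rmA)}
  ∪ add   = {ball_in(b3,rmA), ball_in(b5,rmA), free(right), robot_in(rmA)}

== RESULT ==
["ball_in(b3,rmA)", "ball_in(b5,rmA)", "free(right)", "robot_in(rmA)"]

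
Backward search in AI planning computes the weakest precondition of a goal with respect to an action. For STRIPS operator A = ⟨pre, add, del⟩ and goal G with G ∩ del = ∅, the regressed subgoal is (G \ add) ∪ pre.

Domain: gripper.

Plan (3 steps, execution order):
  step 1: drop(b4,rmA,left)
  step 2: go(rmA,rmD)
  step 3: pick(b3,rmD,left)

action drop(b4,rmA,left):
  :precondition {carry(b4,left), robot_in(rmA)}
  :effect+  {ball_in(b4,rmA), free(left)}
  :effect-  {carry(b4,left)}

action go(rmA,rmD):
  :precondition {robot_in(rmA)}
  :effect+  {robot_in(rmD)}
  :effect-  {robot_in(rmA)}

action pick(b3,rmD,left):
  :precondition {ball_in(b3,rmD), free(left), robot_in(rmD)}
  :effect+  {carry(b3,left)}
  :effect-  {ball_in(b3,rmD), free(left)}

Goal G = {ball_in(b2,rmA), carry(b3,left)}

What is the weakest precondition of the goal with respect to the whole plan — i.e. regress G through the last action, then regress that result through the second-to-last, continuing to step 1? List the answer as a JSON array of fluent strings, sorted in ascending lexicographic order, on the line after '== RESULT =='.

Work backward from the goal:
  through step 3 (pick(b3,rmD,left)): drop {carry(b3,left)}, keep {ball_in(b2,rmA)}, require {ball_in(b3,rmD), free(left), robot_in(rmD)}
    → {ball_in(b2,rmA), ball_in(b3,rmD), free(left), robot_in(rmD)}
  through step 2 (go(rmA,rmD)): drop {robot_in(rmD)}, keep {ball_in(b2,rmA), ball_in(b3,rmD), free(left)}, require {robot_in(rmA)}
    → {ball_in(b2,rmA), ball_in(b3,rmD), free(left), robot_in(rmA)}
  through step 1 (drop(b4,rmA,left)): drop {free(left)}, keep {ball_in(b2,rmA), ball_in(b3,rmD), robot_in(rmA)}, require {carry(b4,left), robot_in(rmA)}
    → {ball_in(b2,rmA), ball_in(b3,rmD), carry(b4,left), robot_in(rmA)}

== RESULT ==
["ball_in(b2,rmA)", "ball_in(b3,rmD)", "carry(b4,left)", "robot_in(rmA)"]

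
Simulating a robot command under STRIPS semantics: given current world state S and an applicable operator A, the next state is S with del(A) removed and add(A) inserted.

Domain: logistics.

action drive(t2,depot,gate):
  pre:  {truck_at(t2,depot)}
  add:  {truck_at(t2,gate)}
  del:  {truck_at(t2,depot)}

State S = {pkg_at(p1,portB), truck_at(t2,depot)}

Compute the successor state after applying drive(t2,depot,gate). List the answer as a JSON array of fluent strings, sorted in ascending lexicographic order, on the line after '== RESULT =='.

Progress:
  pre ⊆ S: {truck_at(t2,depot)} ⊆ S  — applicable
  S \ del = {pkg_at(p1,portB)}
  ∪ add   = {pkg_at(p1,portB), truck_at(t2,gate)}

== RESULT ==
["pkg_at(p1,portB)", "truck_at(t2,gate)"]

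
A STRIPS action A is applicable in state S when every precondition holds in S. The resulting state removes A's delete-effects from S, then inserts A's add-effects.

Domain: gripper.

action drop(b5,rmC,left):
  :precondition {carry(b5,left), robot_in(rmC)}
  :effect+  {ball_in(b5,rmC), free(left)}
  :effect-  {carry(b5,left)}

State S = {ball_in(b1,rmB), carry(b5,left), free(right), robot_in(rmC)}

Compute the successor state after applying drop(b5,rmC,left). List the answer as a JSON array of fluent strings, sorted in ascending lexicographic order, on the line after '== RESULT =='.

Compute (S \ del) ∪ add:
  pre ⊆ S: {carry(b5,left), robot_in(rmC)} ⊆ S  — applicable
  S \ del = {ball_in(b1,rmB), free(right), robot_in(rmC)}
  ∪ add   = {ball_in(b1,rmB), ball_in(b5,rmC), free(left), free(right), robot_in(rmC)}

== RESULT ==
["ball_in(b1,rmB)", "ball_in(b5,rmC)", "free(left)", "free(right)", "robot_in(rmC)"]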